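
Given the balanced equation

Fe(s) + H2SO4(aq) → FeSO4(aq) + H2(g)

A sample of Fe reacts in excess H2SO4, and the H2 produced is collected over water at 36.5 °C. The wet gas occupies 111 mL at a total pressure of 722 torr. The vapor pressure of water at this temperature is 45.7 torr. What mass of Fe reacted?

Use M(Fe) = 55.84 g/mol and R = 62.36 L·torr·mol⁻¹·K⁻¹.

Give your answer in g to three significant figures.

0.217 g

P(H2) = 722 − 45.7 = 676.3 torr
n(H2) = PV/RT = (676.3 × 0.1110) / (62.36 × 309.65) = 0.003888 mol
n(Fe) = (1/1) × 0.003888 = 0.003888 mol
m(Fe) = 0.003888 × 55.84 = 0.2171 g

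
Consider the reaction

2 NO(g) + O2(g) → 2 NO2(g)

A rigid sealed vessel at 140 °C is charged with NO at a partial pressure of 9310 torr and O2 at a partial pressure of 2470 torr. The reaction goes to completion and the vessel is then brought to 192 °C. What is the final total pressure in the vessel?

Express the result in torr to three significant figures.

10500 torr

With V and T fixed, P_i ∝ n_i, so the mole ratios apply directly to partial pressures at 140 °C.
P(O2) required for 9310 torr of NO = (1/2) × 9310 = 4655 torr; available 2470 torr, so O2 is limiting.
P(NO) remaining = 9310 − (2/1) × 2470 = 4370 torr
P(gaseous products) = (2)/1 × 2470 = 4940 torr
P_total at 140 °C = 4370 + 4940 = 9310 torr
Scaling to 192 °C: P = 9310 × 465.15/413.15 = 10480 torr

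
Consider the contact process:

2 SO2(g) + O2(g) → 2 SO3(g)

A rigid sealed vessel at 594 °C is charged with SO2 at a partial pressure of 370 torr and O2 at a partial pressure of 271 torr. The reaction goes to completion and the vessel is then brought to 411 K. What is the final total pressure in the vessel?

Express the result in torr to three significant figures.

216 torr

Because the vessel is rigid and T is held at 594 °C, work the stoichiometry in partial pressures (P_i = n_iRT/V).
P(O2) required for 370 torr of SO2 = (1/2) × 370 = 185.0 torr; available 271 torr, so SO2 is limiting.
P(O2) remaining = 271 − (1/2) × 370 = 86.00 torr
P(gaseous products) = (2)/2 × 370 = 370.0 torr
P_total at 594 °C = 86.00 + 370.0 = 456.0 torr
Scaling to 411 K: P = 456.0 × 411/867.15 = 216.1 torr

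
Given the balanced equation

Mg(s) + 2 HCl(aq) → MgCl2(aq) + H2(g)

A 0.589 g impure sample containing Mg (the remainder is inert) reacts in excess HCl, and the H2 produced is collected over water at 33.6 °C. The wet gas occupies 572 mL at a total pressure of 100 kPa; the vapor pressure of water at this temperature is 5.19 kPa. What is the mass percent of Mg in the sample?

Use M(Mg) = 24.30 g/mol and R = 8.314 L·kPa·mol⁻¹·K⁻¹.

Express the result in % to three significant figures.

87.7 %

P(H2) = 100 − 5.19 = 94.81 kPa
n(H2) = PV/RT = (94.81 × 0.5720) / (8.314 × 306.75) = 0.02126 mol
n(Mg) = (1/1) × 0.02126 = 0.02126 mol
m(Mg) = 0.02126 × 24.30 = 0.5166 g
%Mg = 0.5166 / 0.589 × 100 = 87.71%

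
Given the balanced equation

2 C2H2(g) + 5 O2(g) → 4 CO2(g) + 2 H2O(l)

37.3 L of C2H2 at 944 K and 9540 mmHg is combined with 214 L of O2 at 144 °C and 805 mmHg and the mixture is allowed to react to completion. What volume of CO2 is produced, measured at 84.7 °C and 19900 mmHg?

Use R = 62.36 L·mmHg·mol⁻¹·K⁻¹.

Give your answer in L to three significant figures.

n(C2H2) = PV/RT = (9540 × 37.3) / (62.36 × 944) = 6.045 mol
n(O2) = PV/RT = (805 × 214) / (62.36 × 417.15) = 6.622 mol
For 6.045 mol C2H2, stoichiometry requires (5/2) × 6.045 = 15.11 mol O2; 6.622 mol is available, so O2 is limiting.
n(CO2) = (4/5) × 6.622 = 5.298 mol
V(CO2) = nRT/P = 5.298 × 62.36 × 357.85 / 19900 = 5.941 L

5.94 L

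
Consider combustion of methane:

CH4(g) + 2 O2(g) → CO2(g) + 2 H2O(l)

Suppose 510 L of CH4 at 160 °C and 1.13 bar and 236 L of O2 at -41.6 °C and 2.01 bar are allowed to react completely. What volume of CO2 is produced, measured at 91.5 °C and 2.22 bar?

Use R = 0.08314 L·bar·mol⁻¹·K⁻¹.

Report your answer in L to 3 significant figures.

n(CH4) = PV/RT = (1.13 × 510) / (0.08314 × 433.15) = 16.00 mol
n(O2) = PV/RT = (2.01 × 236) / (0.08314 × 231.55) = 24.64 mol
For 16.00 mol CH4, stoichiometry requires (2/1) × 16.00 = 32.00 mol O2; 24.64 mol is available, so O2 is limiting.
n(CO2) = (1/2) × 24.64 = 12.32 mol
V(CO2) = nRT/P = 12.32 × 0.08314 × 364.65 / 2.22 = 168.2 L

168 L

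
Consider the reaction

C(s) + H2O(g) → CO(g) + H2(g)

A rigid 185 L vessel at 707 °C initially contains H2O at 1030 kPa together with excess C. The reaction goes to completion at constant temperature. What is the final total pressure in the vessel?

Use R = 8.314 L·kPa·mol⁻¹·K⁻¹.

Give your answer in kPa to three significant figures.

2060 kPa

Rigid vessel, constant T ⇒ P scales with total gas moles (1 → 2).
P_final = (2/1) × 1030 = 2060 kPa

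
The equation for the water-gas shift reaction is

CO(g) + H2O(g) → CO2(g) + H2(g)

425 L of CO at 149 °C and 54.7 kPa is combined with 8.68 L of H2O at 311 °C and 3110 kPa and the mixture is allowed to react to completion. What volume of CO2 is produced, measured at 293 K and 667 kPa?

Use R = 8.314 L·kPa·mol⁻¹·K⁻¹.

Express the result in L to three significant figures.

20.3 L

n(CO) = PV/RT = (54.7 × 425) / (8.314 × 422.15) = 6.624 mol
n(H2O) = PV/RT = (3110 × 8.68) / (8.314 × 584.15) = 5.558 mol
For 6.624 mol CO, stoichiometry requires (1/1) × 6.624 = 6.624 mol H2O; 5.558 mol is available, so H2O is limiting.
n(CO2) = (1/1) × 5.558 = 5.558 mol
V(CO2) = nRT/P = 5.558 × 8.314 × 293 / 667 = 20.30 L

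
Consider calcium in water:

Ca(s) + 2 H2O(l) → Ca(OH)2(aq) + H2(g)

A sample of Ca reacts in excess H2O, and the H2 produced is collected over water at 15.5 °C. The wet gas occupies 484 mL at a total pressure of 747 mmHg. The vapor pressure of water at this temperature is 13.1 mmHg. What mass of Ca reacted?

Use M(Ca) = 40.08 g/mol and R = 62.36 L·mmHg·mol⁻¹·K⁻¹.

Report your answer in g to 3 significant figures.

0.791 g

P(H2) = 747 − 13.1 = 733.9 mmHg
n(H2) = PV/RT = (733.9 × 0.4840) / (62.36 × 288.65) = 0.01973 mol
n(Ca) = (1/1) × 0.01973 = 0.01973 mol
m(Ca) = 0.01973 × 40.08 = 0.7908 g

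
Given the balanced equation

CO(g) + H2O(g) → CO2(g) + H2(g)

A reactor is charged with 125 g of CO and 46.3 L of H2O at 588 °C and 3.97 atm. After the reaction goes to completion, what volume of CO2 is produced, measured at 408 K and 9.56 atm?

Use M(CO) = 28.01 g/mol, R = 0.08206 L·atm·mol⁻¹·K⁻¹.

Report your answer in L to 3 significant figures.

9.11 L

n(CO) = 125 / 28.01 = 4.463 mol
n(H2O) = PV/RT = (3.97 × 46.3) / (0.08206 × 861.15) = 2.601 mol
For 4.463 mol CO, stoichiometry requires (1/1) × 4.463 = 4.463 mol H2O; 2.601 mol is available, so H2O is limiting.
n(CO2) = (1/1) × 2.601 = 2.601 mol
V(CO2) = nRT/P = 2.601 × 0.08206 × 408 / 9.56 = 9.109 L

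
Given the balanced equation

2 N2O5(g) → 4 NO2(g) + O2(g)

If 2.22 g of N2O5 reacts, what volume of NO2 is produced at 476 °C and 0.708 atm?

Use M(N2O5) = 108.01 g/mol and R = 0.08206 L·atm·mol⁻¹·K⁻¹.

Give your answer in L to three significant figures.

n(N2O5) = 2.220 / 108.01 = 0.02055 mol
n(NO2) = (4/2) × 0.02055 = 0.04110 mol
V = nRT/P = 0.04110 × 0.08206 × 749.15 / 0.708 = 3.569 L

3.57 L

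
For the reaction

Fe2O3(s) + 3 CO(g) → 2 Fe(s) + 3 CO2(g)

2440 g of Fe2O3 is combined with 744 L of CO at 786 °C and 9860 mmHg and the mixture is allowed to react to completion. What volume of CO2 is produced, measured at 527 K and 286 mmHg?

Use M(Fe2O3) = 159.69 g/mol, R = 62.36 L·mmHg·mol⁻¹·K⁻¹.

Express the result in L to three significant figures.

5270 L

n(Fe2O3) = 2440 / 159.69 = 15.28 mol
n(CO) = PV/RT = (9860 × 744) / (62.36 × 1059.15) = 111.1 mol
For 15.28 mol Fe2O3, stoichiometry requires (3/1) × 15.28 = 45.84 mol CO; 111.1 mol is available, so Fe2O3 is limiting.
n(CO2) = (3/1) × 15.28 = 45.84 mol
V(CO2) = nRT/P = 45.84 × 62.36 × 527 / 286 = 5267 L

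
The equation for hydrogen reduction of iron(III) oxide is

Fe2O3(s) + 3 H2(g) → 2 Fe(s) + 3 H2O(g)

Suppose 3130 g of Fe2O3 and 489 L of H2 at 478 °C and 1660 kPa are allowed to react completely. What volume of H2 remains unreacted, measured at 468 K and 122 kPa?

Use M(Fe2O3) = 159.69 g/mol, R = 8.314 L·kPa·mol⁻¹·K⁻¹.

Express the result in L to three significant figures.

2270 L

n(Fe2O3) = 3130 / 159.69 = 19.60 mol
n(H2) = PV/RT = (1660 × 489) / (8.314 × 751.15) = 130.0 mol
For 19.60 mol Fe2O3, stoichiometry requires (3/1) × 19.60 = 58.80 mol H2; 130.0 mol is available, so Fe2O3 is limiting.
n(H2) consumed = (3/1) × 19.60 = 58.80 mol; remaining = 130.0 − 58.80 = 71.20 mol
V(H2) = nRT/P = 71.20 × 8.314 × 468 / 122 = 2271 L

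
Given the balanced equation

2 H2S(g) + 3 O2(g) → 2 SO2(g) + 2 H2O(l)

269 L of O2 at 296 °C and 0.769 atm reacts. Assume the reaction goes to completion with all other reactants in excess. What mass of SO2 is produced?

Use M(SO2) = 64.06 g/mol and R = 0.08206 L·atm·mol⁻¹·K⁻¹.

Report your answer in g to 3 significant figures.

189 g

n(O2) = PV/RT = (0.769 × 269) / (0.08206 × 569.15) = 4.429 mol
n(SO2) = (2/3) × 4.429 = 2.953 mol
m(SO2) = 2.953 × 64.06 = 189.2 g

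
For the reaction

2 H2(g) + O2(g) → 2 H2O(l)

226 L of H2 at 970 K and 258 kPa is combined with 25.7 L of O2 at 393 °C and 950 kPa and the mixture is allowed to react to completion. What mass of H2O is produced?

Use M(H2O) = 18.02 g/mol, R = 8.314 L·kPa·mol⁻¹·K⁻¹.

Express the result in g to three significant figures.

130 g

n(H2) = PV/RT = (258 × 226) / (8.314 × 970) = 7.230 mol
n(O2) = PV/RT = (950 × 25.7) / (8.314 × 666.15) = 4.408 mol
For 7.230 mol H2, stoichiometry requires (1/2) × 7.230 = 3.615 mol O2; 4.408 mol is available, so H2 is limiting.
n(H2O) = (2/2) × 7.230 = 7.230 mol
m(H2O) = 7.230 × 18.02 = 130.3 g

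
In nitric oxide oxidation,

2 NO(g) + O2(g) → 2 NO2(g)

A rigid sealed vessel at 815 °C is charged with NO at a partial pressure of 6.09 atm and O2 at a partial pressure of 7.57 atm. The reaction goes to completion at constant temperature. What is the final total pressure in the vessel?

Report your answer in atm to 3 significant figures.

At constant V, partial pressures at 815 °C are proportional to moles, so apply stoichiometry directly to pressures.
P(O2) required for 6.09 atm of NO = (1/2) × 6.09 = 3.045 atm; available 7.57 atm, so NO is limiting.
P(O2) remaining = 7.57 − (1/2) × 6.09 = 4.525 atm
P(gaseous products) = (2)/2 × 6.09 = 6.090 atm
P_total at 815 °C = 4.525 + 6.090 = 10.62 atm

10.6 atm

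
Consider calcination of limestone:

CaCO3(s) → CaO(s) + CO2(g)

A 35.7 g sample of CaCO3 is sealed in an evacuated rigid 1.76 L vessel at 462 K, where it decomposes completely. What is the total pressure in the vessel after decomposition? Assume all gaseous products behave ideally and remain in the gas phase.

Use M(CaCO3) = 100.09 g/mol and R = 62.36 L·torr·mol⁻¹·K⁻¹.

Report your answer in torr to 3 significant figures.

5840 torr

n(CaCO3) = 35.7 / 100.09 = 0.3567 mol
n(gas produced) = (1/1) × 0.3567 = 0.3567 mol
P = nRT/V = 0.3567 × 62.36 × 462 / 1.76 = 5839 torr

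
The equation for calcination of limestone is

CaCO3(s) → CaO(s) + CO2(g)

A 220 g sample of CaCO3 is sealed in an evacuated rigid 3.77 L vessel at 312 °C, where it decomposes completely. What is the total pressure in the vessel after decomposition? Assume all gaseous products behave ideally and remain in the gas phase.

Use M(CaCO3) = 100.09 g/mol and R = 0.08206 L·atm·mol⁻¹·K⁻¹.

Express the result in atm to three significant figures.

28.0 atm

n(CaCO3) = 220 / 100.09 = 2.198 mol
n(gas produced) = (1/1) × 2.198 = 2.198 mol
P = nRT/V = 2.198 × 0.08206 × 585.15 / 3.77 = 28.00 atm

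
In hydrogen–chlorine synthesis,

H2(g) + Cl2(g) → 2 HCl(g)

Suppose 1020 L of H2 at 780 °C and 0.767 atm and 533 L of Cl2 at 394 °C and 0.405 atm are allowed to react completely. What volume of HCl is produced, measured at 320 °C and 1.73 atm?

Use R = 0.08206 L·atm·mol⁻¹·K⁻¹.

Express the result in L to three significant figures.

222 L

n(H2) = PV/RT = (0.767 × 1020) / (0.08206 × 1053.15) = 9.053 mol
n(Cl2) = PV/RT = (0.405 × 533) / (0.08206 × 667.15) = 3.943 mol
For 9.053 mol H2, stoichiometry requires (1/1) × 9.053 = 9.053 mol Cl2; 3.943 mol is available, so Cl2 is limiting.
n(HCl) = (2/1) × 3.943 = 7.886 mol
V(HCl) = nRT/P = 7.886 × 0.08206 × 593.15 / 1.73 = 221.9 L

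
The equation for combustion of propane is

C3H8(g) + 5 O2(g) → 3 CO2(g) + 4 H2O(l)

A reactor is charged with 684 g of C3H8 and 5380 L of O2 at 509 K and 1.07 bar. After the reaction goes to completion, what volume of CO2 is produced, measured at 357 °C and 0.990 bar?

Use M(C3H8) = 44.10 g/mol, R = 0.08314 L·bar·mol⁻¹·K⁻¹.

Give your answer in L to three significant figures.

n(C3H8) = 684 / 44.10 = 15.51 mol
n(O2) = PV/RT = (1.07 × 5380) / (0.08314 × 509) = 136.0 mol
For 15.51 mol C3H8, stoichiometry requires (5/1) × 15.51 = 77.55 mol O2; 136.0 mol is available, so C3H8 is limiting.
n(CO2) = (3/1) × 15.51 = 46.53 mol
V(CO2) = nRT/P = 46.53 × 0.08314 × 630.15 / 0.990 = 2462 L

2460 L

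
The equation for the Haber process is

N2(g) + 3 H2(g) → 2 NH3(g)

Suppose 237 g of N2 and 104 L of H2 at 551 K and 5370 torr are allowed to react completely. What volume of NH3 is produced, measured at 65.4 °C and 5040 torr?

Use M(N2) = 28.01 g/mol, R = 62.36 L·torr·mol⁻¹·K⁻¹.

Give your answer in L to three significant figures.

45.4 L

n(N2) = 237 / 28.01 = 8.461 mol
n(H2) = PV/RT = (5370 × 104) / (62.36 × 551) = 16.25 mol
For 8.461 mol N2, stoichiometry requires (3/1) × 8.461 = 25.38 mol H2; 16.25 mol is available, so H2 is limiting.
n(NH3) = (2/3) × 16.25 = 10.83 mol
V(NH3) = nRT/P = 10.83 × 62.36 × 338.55 / 5040 = 45.37 L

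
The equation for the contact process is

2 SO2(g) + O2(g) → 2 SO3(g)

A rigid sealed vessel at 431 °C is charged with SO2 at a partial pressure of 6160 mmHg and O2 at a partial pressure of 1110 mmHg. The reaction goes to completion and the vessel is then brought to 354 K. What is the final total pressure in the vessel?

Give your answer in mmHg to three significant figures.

3100 mmHg

Because the vessel is rigid and T is held at 431 °C, work the stoichiometry in partial pressures (P_i = n_iRT/V).
P(O2) required for 6160 mmHg of SO2 = (1/2) × 6160 = 3080 mmHg; available 1110 mmHg, so O2 is limiting.
P(SO2) remaining = 6160 − (2/1) × 1110 = 3940 mmHg
P(gaseous products) = (2)/1 × 1110 = 2220 mmHg
P_total at 431 °C = 3940 + 2220 = 6160 mmHg
Scaling to 354 K: P = 6160 × 354/704.15 = 3097 mmHg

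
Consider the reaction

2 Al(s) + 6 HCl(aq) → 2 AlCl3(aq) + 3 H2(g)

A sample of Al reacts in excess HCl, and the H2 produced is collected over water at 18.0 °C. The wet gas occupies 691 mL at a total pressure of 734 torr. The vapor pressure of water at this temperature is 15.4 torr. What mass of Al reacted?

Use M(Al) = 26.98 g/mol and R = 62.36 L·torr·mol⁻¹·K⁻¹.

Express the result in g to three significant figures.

P(H2) = 734 − 15.4 = 718.6 torr
n(H2) = PV/RT = (718.6 × 0.6910) / (62.36 × 291.15) = 0.02735 mol
n(Al) = (2/3) × 0.02735 = 0.01823 mol
m(Al) = 0.01823 × 26.98 = 0.4918 g

0.492 g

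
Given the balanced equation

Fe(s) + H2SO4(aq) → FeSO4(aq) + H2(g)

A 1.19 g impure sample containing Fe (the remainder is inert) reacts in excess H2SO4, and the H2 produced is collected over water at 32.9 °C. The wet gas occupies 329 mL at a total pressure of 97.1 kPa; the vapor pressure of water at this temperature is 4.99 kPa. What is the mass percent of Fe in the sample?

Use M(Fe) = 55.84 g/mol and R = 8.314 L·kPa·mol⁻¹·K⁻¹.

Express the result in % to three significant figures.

55.9 %

P(H2) = 97.1 − 4.99 = 92.11 kPa
n(H2) = PV/RT = (92.11 × 0.3290) / (8.314 × 306.05) = 0.01191 mol
n(Fe) = (1/1) × 0.01191 = 0.01191 mol
m(Fe) = 0.01191 × 55.84 = 0.6651 g
%Fe = 0.6651 / 1.19 × 100 = 55.89%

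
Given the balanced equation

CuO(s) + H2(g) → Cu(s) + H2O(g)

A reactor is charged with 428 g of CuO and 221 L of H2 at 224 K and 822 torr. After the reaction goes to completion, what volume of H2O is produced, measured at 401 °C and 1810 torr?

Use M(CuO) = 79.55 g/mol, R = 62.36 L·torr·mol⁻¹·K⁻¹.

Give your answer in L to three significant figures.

n(CuO) = 428 / 79.55 = 5.380 mol
n(H2) = PV/RT = (822 × 221) / (62.36 × 224) = 13.00 mol
For 5.380 mol CuO, stoichiometry requires (1/1) × 5.380 = 5.380 mol H2; 13.00 mol is available, so CuO is limiting.
n(H2O) = (1/1) × 5.380 = 5.380 mol
V(H2O) = nRT/P = 5.380 × 62.36 × 674.15 / 1810 = 125.0 L

125 L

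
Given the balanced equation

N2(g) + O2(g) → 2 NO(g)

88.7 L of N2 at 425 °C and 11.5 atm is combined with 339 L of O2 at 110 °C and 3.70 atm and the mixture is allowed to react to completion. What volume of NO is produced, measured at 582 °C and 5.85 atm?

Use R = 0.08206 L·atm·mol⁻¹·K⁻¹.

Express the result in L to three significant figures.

n(N2) = PV/RT = (11.5 × 88.7) / (0.08206 × 698.15) = 17.80 mol
n(O2) = PV/RT = (3.70 × 339) / (0.08206 × 383.15) = 39.89 mol
For 17.80 mol N2, stoichiometry requires (1/1) × 17.80 = 17.80 mol O2; 39.89 mol is available, so N2 is limiting.
n(NO) = (2/1) × 17.80 = 35.60 mol
V(NO) = nRT/P = 35.60 × 0.08206 × 855.15 / 5.85 = 427.0 L

427 L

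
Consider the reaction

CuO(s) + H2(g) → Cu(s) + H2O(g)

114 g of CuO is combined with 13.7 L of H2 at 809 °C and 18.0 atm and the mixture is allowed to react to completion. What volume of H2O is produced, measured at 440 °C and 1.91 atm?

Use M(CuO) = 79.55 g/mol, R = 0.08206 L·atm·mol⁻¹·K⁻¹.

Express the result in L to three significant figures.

n(CuO) = 114 / 79.55 = 1.433 mol
n(H2) = PV/RT = (18.0 × 13.7) / (0.08206 × 1082.15) = 2.777 mol
For 1.433 mol CuO, stoichiometry requires (1/1) × 1.433 = 1.433 mol H2; 2.777 mol is available, so CuO is limiting.
n(H2O) = (1/1) × 1.433 = 1.433 mol
V(H2O) = nRT/P = 1.433 × 0.08206 × 713.15 / 1.91 = 43.91 L

43.9 L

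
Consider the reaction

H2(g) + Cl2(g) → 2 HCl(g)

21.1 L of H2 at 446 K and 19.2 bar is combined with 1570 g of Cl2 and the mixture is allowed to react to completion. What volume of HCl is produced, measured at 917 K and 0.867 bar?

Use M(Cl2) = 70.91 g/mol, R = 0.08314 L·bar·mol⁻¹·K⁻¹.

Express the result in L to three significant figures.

n(H2) = PV/RT = (19.2 × 21.1) / (0.08314 × 446) = 10.93 mol
n(Cl2) = 1570 / 70.91 = 22.14 mol
For 10.93 mol H2, stoichiometry requires (1/1) × 10.93 = 10.93 mol Cl2; 22.14 mol is available, so H2 is limiting.
n(HCl) = (2/1) × 10.93 = 21.86 mol
V(HCl) = nRT/P = 21.86 × 0.08314 × 917 / 0.867 = 1922 L

1920 L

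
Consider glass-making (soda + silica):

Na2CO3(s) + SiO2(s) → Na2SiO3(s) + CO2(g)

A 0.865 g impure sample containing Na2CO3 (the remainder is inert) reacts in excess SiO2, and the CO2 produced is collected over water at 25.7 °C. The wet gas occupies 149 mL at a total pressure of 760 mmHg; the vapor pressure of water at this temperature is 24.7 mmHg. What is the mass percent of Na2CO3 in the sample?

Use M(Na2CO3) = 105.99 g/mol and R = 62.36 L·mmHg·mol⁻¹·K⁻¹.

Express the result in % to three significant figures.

72.0 %

P(CO2) = 760 − 24.7 = 735.3 mmHg
n(CO2) = PV/RT = (735.3 × 0.1490) / (62.36 × 298.85) = 0.005879 mol
n(Na2CO3) = (1/1) × 0.005879 = 0.005879 mol
m(Na2CO3) = 0.005879 × 105.99 = 0.6231 g
%Na2CO3 = 0.6231 / 0.865 × 100 = 72.03%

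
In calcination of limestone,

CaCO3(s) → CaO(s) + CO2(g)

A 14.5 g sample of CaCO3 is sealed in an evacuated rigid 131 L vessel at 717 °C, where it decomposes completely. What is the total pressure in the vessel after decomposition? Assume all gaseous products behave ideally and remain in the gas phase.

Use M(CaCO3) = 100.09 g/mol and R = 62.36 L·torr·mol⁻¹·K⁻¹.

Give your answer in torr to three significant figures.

n(CaCO3) = 14.5 / 100.09 = 0.1449 mol
n(gas produced) = (1/1) × 0.1449 = 0.1449 mol
P = nRT/V = 0.1449 × 62.36 × 990.15 / 131 = 68.30 torr

68.3 torr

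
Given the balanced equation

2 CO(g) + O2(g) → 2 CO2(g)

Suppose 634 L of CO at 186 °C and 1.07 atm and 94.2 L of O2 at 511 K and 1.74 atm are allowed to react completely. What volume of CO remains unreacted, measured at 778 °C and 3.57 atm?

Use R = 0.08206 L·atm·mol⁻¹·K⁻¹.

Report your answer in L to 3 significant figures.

246 L

n(CO) = PV/RT = (1.07 × 634) / (0.08206 × 459.15) = 18.00 mol
n(O2) = PV/RT = (1.74 × 94.2) / (0.08206 × 511) = 3.909 mol
For 18.00 mol CO, stoichiometry requires (1/2) × 18.00 = 9.000 mol O2; 3.909 mol is available, so O2 is limiting.
n(CO) consumed = (2/1) × 3.909 = 7.818 mol; remaining = 18.00 − 7.818 = 10.18 mol
V(CO) = nRT/P = 10.18 × 0.08206 × 1051.15 / 3.57 = 246.0 L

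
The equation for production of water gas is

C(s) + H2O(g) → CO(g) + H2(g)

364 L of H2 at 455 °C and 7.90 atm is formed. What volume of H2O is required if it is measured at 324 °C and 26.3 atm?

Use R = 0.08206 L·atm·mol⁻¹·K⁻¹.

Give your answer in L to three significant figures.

n(H2) = PV/RT = (7.90 × 364) / (0.08206 × 728.15) = 48.13 mol
n(H2O) = (1/1) × 48.13 = 48.13 mol
V = nRT/P = 48.13 × 0.08206 × 597.15 / 26.3 = 89.68 L

89.7 L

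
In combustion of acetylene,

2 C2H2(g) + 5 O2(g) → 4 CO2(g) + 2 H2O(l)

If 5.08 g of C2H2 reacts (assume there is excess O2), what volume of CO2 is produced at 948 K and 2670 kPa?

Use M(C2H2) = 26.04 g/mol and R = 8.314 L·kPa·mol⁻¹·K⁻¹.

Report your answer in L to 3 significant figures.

n(C2H2) = 5.080 / 26.04 = 0.1951 mol
n(CO2) = (4/2) × 0.1951 = 0.3902 mol
V = nRT/P = 0.3902 × 8.314 × 948 / 2670 = 1.152 L

1.15 L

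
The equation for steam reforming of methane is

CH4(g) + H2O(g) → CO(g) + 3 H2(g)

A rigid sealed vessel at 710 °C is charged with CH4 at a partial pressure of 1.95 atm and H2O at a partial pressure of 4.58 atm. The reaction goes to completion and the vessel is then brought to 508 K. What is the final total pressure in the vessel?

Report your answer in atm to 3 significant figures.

5.39 atm

Because the vessel is rigid and T is held at 710 °C, work the stoichiometry in partial pressures (P_i = n_iRT/V).
P(H2O) required for 1.95 atm of CH4 = (1/1) × 1.95 = 1.950 atm; available 4.58 atm, so CH4 is limiting.
P(H2O) remaining = 4.58 − (1/1) × 1.95 = 2.630 atm
P(gaseous products) = (1+3)/1 × 1.95 = 7.800 atm
P_total at 710 °C = 2.630 + 7.800 = 10.43 atm
Scaling to 508 K: P = 10.43 × 508/983.15 = 5.389 atm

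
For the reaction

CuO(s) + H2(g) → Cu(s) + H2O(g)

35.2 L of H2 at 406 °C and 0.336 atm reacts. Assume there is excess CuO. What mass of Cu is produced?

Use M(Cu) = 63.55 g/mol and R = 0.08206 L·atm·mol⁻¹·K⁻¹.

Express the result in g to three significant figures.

13.5 g

n(H2) = PV/RT = (0.336 × 35.2) / (0.08206 × 679.15) = 0.2122 mol
n(Cu) = (1/1) × 0.2122 = 0.2122 mol
m(Cu) = 0.2122 × 63.55 = 13.49 g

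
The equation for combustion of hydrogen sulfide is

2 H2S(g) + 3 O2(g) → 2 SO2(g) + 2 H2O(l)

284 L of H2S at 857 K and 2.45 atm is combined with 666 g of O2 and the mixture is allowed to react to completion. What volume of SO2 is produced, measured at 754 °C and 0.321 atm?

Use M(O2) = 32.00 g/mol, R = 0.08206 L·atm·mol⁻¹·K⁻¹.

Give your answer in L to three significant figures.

2600 L

n(H2S) = PV/RT = (2.45 × 284) / (0.08206 × 857) = 9.894 mol
n(O2) = 666 / 32.00 = 20.81 mol
For 9.894 mol H2S, stoichiometry requires (3/2) × 9.894 = 14.84 mol O2; 20.81 mol is available, so H2S is limiting.
n(SO2) = (2/2) × 9.894 = 9.894 mol
V(SO2) = nRT/P = 9.894 × 0.08206 × 1027.15 / 0.321 = 2598 L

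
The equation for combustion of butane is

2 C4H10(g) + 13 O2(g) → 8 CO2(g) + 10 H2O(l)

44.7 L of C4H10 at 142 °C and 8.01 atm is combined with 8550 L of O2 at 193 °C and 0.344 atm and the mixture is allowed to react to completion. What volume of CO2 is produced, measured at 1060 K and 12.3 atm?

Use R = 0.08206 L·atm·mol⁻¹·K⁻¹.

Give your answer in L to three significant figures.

297 L

n(C4H10) = PV/RT = (8.01 × 44.7) / (0.08206 × 415.15) = 10.51 mol
n(O2) = PV/RT = (0.344 × 8550) / (0.08206 × 466.15) = 76.89 mol
For 10.51 mol C4H10, stoichiometry requires (13/2) × 10.51 = 68.31 mol O2; 76.89 mol is available, so C4H10 is limiting.
n(CO2) = (8/2) × 10.51 = 42.04 mol
V(CO2) = nRT/P = 42.04 × 0.08206 × 1060 / 12.3 = 297.3 L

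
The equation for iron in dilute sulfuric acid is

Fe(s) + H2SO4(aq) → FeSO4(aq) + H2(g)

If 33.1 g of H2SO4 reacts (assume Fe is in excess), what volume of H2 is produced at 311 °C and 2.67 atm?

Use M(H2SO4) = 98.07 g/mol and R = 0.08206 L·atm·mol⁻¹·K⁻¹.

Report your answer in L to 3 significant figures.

n(H2SO4) = 33.10 / 98.07 = 0.3375 mol
n(H2) = (1/1) × 0.3375 = 0.3375 mol
V = nRT/P = 0.3375 × 0.08206 × 584.15 / 2.67 = 6.059 L

6.06 L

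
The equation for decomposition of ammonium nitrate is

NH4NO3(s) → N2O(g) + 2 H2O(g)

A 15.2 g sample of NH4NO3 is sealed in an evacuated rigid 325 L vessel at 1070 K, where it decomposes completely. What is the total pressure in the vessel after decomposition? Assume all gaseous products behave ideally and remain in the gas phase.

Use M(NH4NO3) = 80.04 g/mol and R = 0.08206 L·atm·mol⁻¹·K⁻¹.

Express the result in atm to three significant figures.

0.154 atm

n(NH4NO3) = 15.2 / 80.04 = 0.1899 mol
n(gas produced) = (3/1) × 0.1899 = 0.5697 mol
P = nRT/V = 0.5697 × 0.08206 × 1070 / 325 = 0.1539 atm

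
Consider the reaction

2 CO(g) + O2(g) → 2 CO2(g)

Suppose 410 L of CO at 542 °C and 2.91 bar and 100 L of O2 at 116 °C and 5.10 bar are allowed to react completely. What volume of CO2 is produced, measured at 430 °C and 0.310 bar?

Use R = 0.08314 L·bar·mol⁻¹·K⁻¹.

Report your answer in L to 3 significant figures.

n(CO) = PV/RT = (2.91 × 410) / (0.08314 × 815.15) = 17.60 mol
n(O2) = PV/RT = (5.10 × 100) / (0.08314 × 389.15) = 15.76 mol
For 17.60 mol CO, stoichiometry requires (1/2) × 17.60 = 8.800 mol O2; 15.76 mol is available, so CO is limiting.
n(CO2) = (2/2) × 17.60 = 17.60 mol
V(CO2) = nRT/P = 17.60 × 0.08314 × 703.15 / 0.310 = 3319 L

3320 L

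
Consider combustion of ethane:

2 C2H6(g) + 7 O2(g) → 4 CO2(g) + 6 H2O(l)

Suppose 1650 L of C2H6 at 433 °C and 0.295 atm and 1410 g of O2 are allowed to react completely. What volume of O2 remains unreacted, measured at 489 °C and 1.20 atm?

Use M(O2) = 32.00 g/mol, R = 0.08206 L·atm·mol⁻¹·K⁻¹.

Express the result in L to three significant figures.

764 L

n(C2H6) = PV/RT = (0.295 × 1650) / (0.08206 × 706.15) = 8.400 mol
n(O2) = 1410 / 32.00 = 44.06 mol
For 8.400 mol C2H6, stoichiometry requires (7/2) × 8.400 = 29.40 mol O2; 44.06 mol is available, so C2H6 is limiting.
n(O2) consumed = (7/2) × 8.400 = 29.40 mol; remaining = 44.06 − 29.40 = 14.66 mol
V(O2) = nRT/P = 14.66 × 0.08206 × 762.15 / 1.20 = 764.1 L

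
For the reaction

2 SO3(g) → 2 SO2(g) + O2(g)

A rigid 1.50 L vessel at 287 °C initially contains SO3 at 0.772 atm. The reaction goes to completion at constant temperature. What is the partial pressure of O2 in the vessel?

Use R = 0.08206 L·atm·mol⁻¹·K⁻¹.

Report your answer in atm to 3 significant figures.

0.386 atm

n(SO3)₀ = PV/RT = (0.772 × 1.50) / (0.08206 × 560.15) = 0.02519 mol
n(O2) = (1/2) × 0.02519 = 0.01260 mol
P(O2) = nRT/V = 0.01260 × 0.08206 × 560.15 / 1.50 = 0.3861 atm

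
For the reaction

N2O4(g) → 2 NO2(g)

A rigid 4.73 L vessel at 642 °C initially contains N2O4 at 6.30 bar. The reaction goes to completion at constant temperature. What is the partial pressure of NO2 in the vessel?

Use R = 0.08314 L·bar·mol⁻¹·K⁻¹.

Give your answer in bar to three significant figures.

n(N2O4)₀ = PV/RT = (6.30 × 4.73) / (0.08314 × 915.15) = 0.3917 mol
n(NO2) = (2/1) × 0.3917 = 0.7834 mol
P(NO2) = nRT/V = 0.7834 × 0.08314 × 915.15 / 4.73 = 12.60 bar

12.6 bar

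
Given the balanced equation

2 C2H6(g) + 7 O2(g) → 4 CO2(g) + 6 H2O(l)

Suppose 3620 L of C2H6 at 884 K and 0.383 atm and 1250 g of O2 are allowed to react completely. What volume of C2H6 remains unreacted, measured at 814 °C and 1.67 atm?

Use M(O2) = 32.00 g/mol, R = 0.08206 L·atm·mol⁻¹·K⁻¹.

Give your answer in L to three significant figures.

n(C2H6) = PV/RT = (0.383 × 3620) / (0.08206 × 884) = 19.11 mol
n(O2) = 1250 / 32.00 = 39.06 mol
For 19.11 mol C2H6, stoichiometry requires (7/2) × 19.11 = 66.88 mol O2; 39.06 mol is available, so O2 is limiting.
n(C2H6) consumed = (2/7) × 39.06 = 11.16 mol; remaining = 19.11 − 11.16 = 7.950 mol
V(C2H6) = nRT/P = 7.950 × 0.08206 × 1087.15 / 1.67 = 424.7 L

425 L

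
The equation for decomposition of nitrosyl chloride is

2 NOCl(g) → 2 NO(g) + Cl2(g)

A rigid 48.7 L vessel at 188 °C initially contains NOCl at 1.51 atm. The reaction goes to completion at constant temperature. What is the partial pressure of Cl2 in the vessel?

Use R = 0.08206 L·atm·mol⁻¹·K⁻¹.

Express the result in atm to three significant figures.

n(NOCl)₀ = PV/RT = (1.51 × 48.7) / (0.08206 × 461.15) = 1.943 mol
n(Cl2) = (1/2) × 1.943 = 0.9715 mol
P(Cl2) = nRT/V = 0.9715 × 0.08206 × 461.15 / 48.7 = 0.7549 atm

0.755 atm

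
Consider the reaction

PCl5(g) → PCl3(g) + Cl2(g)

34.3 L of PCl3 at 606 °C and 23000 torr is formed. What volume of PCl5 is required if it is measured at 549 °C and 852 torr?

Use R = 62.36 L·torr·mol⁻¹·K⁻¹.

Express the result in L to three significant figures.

n(PCl3) = PV/RT = (23000 × 34.3) / (62.36 × 879.15) = 14.39 mol
n(PCl5) = (1/1) × 14.39 = 14.39 mol
V = nRT/P = 14.39 × 62.36 × 822.15 / 852 = 865.9 L

866 L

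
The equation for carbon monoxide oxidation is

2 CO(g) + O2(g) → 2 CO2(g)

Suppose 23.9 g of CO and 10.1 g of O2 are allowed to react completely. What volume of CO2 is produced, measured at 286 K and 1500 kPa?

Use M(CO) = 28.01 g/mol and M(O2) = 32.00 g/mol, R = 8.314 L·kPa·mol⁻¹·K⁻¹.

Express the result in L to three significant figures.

n(CO) = 23.9 / 28.01 = 0.8533 mol
n(O2) = 10.1 / 32.00 = 0.3156 mol
For 0.8533 mol CO, stoichiometry requires (1/2) × 0.8533 = 0.4266 mol O2; 0.3156 mol is available, so O2 is limiting.
n(CO2) = (2/1) × 0.3156 = 0.6312 mol
V(CO2) = nRT/P = 0.6312 × 8.314 × 286 / 1500 = 1.001 L

1.00 L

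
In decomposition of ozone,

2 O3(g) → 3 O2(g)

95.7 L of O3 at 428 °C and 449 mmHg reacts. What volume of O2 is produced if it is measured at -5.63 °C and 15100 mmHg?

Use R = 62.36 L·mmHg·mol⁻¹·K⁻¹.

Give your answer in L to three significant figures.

n(O3) = PV/RT = (449 × 95.7) / (62.36 × 701.15) = 0.9827 mol
n(O2) = (3/2) × 0.9827 = 1.474 mol
V = nRT/P = 1.474 × 62.36 × 267.52 / 15100 = 1.628 L

1.63 L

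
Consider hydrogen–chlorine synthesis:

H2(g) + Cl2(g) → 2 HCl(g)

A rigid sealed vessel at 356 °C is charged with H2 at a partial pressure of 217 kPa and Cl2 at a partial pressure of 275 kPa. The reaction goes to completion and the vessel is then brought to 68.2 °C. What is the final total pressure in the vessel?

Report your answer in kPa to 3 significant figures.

267 kPa

With V and T fixed, P_i ∝ n_i, so the mole ratios apply directly to partial pressures at 356 °C.
P(Cl2) required for 217 kPa of H2 = (1/1) × 217 = 217.0 kPa; available 275 kPa, so H2 is limiting.
P(Cl2) remaining = 275 − (1/1) × 217 = 58.00 kPa
P(gaseous products) = (2)/1 × 217 = 434.0 kPa
P_total at 356 °C = 58.00 + 434.0 = 492.0 kPa
Scaling to 68.2 °C: P = 492.0 × 341.35/629.15 = 266.9 kPa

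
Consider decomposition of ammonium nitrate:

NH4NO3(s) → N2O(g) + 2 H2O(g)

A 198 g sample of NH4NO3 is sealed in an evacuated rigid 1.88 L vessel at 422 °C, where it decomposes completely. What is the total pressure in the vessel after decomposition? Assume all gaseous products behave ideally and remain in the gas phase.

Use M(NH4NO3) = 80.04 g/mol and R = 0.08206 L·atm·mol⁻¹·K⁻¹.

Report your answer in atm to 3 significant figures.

225 atm

n(NH4NO3) = 198 / 80.04 = 2.474 mol
n(gas produced) = (3/1) × 2.474 = 7.422 mol
P = nRT/V = 7.422 × 0.08206 × 695.15 / 1.88 = 225.2 atm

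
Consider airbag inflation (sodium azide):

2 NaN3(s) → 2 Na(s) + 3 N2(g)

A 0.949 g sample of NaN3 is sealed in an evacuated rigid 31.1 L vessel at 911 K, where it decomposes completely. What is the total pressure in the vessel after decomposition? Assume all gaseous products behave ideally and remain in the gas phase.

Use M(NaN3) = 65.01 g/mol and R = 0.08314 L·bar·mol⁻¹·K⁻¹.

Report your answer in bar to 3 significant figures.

0.0533 bar

n(NaN3) = 0.949 / 65.01 = 0.01460 mol
n(gas produced) = (3/2) × 0.01460 = 0.02190 mol
P = nRT/V = 0.02190 × 0.08314 × 911 / 31.1 = 0.05333 bar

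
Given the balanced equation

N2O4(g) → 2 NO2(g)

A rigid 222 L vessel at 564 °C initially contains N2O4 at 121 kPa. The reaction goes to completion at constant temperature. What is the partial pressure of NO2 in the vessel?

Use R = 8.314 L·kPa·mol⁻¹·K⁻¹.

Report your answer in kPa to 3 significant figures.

242 kPa

n(N2O4)₀ = PV/RT = (121 × 222) / (8.314 × 837.15) = 3.859 mol
n(NO2) = (2/1) × 3.859 = 7.718 mol
P(NO2) = nRT/V = 7.718 × 8.314 × 837.15 / 222 = 242.0 kPa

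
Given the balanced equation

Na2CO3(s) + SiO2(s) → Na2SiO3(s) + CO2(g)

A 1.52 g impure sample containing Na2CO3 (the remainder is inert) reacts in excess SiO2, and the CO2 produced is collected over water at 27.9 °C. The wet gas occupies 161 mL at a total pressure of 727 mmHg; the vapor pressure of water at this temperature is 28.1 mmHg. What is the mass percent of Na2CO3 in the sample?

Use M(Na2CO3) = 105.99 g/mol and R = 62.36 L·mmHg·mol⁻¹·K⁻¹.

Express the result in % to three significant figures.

P(CO2) = 727 − 28.1 = 698.9 mmHg
n(CO2) = PV/RT = (698.9 × 0.1610) / (62.36 × 301.05) = 0.005994 mol
n(Na2CO3) = (1/1) × 0.005994 = 0.005994 mol
m(Na2CO3) = 0.005994 × 105.99 = 0.6353 g
%Na2CO3 = 0.6353 / 1.52 × 100 = 41.80%

41.8 %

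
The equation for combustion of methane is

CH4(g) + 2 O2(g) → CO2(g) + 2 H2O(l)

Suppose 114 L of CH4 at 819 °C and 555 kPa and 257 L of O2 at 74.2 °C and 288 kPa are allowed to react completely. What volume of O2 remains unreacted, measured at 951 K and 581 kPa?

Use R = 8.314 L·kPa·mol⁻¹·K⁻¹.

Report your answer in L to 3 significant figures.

n(CH4) = PV/RT = (555 × 114) / (8.314 × 1092.15) = 6.968 mol
n(O2) = PV/RT = (288 × 257) / (8.314 × 347.35) = 25.63 mol
For 6.968 mol CH4, stoichiometry requires (2/1) × 6.968 = 13.94 mol O2; 25.63 mol is available, so CH4 is limiting.
n(O2) consumed = (2/1) × 6.968 = 13.94 mol; remaining = 25.63 − 13.94 = 11.69 mol
V(O2) = nRT/P = 11.69 × 8.314 × 951 / 581 = 159.1 L

159 L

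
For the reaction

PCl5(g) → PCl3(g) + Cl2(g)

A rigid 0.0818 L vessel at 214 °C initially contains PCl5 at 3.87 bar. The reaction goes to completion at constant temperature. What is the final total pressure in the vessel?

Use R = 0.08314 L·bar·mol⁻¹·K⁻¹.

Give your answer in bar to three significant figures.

At constant T and V, P ∝ n(gas): 1 mol gas → 2 mol gas.
P_final = (2/1) × 3.87 = 7.740 bar

7.74 bar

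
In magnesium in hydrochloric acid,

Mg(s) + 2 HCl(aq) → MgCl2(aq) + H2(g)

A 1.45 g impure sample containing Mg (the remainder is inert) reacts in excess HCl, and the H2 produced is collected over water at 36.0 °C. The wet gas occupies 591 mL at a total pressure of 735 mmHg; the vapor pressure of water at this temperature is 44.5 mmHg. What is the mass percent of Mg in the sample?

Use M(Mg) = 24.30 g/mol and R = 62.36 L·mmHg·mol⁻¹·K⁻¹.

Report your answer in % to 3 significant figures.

35.5 %

P(H2) = 735 − 44.5 = 690.5 mmHg
n(H2) = PV/RT = (690.5 × 0.5910) / (62.36 × 309.15) = 0.02117 mol
n(Mg) = (1/1) × 0.02117 = 0.02117 mol
m(Mg) = 0.02117 × 24.30 = 0.5144 g
%Mg = 0.5144 / 1.45 × 100 = 35.48%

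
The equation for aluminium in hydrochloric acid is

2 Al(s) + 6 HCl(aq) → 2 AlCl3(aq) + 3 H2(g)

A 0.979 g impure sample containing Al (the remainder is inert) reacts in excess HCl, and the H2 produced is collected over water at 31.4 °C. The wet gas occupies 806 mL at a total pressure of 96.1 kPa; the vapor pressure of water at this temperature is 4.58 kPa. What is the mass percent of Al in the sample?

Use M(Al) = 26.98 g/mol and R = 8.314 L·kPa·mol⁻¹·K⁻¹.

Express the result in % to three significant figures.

53.5 %

P(H2) = 96.1 − 4.58 = 91.52 kPa
n(H2) = PV/RT = (91.52 × 0.8060) / (8.314 × 304.55) = 0.02913 mol
n(Al) = (2/3) × 0.02913 = 0.01942 mol
m(Al) = 0.01942 × 26.98 = 0.5240 g
%Al = 0.5240 / 0.979 × 100 = 53.52%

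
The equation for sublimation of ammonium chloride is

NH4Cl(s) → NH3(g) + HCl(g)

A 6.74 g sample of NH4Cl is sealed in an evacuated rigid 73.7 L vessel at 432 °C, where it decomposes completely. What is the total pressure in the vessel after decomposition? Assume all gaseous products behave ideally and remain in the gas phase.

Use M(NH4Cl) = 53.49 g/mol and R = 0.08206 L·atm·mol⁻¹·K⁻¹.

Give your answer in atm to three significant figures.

n(NH4Cl) = 6.74 / 53.49 = 0.1260 mol
n(gas produced) = (2/1) × 0.1260 = 0.2520 mol
P = nRT/V = 0.2520 × 0.08206 × 705.15 / 73.7 = 0.1979 atm

0.198 atm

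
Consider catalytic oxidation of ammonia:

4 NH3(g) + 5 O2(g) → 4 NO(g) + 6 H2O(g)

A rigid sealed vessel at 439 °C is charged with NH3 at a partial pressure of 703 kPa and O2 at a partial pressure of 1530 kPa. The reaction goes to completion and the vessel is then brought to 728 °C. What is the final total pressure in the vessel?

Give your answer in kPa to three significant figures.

At constant V, partial pressures at 439 °C are proportional to moles, so apply stoichiometry directly to pressures.
P(O2) required for 703 kPa of NH3 = (5/4) × 703 = 878.8 kPa; available 1530 kPa, so NH3 is limiting.
P(O2) remaining = 1530 − (5/4) × 703 = 651.2 kPa
P(gaseous products) = (4+6)/4 × 703 = 1758 kPa
P_total at 439 °C = 651.2 + 1758 = 2409 kPa
Scaling to 728 °C: P = 2409 × 1001.15/712.15 = 3387 kPa

3390 kPa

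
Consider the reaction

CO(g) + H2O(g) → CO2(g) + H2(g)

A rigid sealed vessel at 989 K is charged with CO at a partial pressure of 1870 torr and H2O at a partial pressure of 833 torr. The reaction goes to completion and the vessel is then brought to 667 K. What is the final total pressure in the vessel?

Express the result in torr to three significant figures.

1820 torr

Because the vessel is rigid and T is held at 989 K, work the stoichiometry in partial pressures (P_i = n_iRT/V).
P(H2O) required for 1870 torr of CO = (1/1) × 1870 = 1870 torr; available 833 torr, so H2O is limiting.
P(CO) remaining = 1870 − (1/1) × 833 = 1037 torr
P(gaseous products) = (1+1)/1 × 833 = 1666 torr
P_total at 989 K = 1037 + 1666 = 2703 torr
Scaling to 667 K: P = 2703 × 667/989 = 1823 torr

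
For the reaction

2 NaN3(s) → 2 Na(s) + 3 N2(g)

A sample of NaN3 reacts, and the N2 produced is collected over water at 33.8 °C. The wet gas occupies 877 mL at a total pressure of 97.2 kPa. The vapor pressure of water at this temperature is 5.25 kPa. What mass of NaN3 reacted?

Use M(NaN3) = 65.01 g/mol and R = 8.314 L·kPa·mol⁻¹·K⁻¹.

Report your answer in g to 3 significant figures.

1.37 g

P(N2) = 97.2 − 5.25 = 91.95 kPa
n(N2) = PV/RT = (91.95 × 0.8770) / (8.314 × 306.95) = 0.03160 mol
n(NaN3) = (2/3) × 0.03160 = 0.02107 mol
m(NaN3) = 0.02107 × 65.01 = 1.370 g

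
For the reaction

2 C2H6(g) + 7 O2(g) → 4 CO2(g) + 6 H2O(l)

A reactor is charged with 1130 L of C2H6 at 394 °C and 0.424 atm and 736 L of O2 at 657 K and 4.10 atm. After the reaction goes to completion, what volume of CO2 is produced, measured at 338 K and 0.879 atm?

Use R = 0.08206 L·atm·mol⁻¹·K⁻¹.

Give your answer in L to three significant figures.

n(C2H6) = PV/RT = (0.424 × 1130) / (0.08206 × 667.15) = 8.752 mol
n(O2) = PV/RT = (4.10 × 736) / (0.08206 × 657) = 55.97 mol
For 8.752 mol C2H6, stoichiometry requires (7/2) × 8.752 = 30.63 mol O2; 55.97 mol is available, so C2H6 is limiting.
n(CO2) = (4/2) × 8.752 = 17.50 mol
V(CO2) = nRT/P = 17.50 × 0.08206 × 338 / 0.879 = 552.2 L

552 L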